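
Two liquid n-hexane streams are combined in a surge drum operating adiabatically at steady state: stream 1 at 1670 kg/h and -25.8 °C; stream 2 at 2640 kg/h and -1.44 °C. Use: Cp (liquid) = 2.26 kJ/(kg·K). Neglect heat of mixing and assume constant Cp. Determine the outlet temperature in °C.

T_out = -10.9 °C

Adiabatic, steady state ⇒ Σ ṁᵢCp,ᵢ(T_out − Tᵢ) = 0
T_out = Σ ṁᵢCp,ᵢTᵢ / Σ ṁᵢCp,ᵢ
      = -105970 / 9740.6 = -10.879 °C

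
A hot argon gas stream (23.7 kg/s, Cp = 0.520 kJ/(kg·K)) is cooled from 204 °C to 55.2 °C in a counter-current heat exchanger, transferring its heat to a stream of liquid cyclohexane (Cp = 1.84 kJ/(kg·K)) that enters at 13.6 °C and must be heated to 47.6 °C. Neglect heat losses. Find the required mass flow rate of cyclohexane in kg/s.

Heat released by hot stream: Q = 23.7 × 0.520 × (204 − 55.2) = 1833.8 kJ/s
Energy balance on cold side (adiabatic exchanger): Q = ṁ_c·Cp_c·(T_c,out − T_c,in)
ṁ_c = 1833.8 / [1.84 × (47.6 − 13.6)] = 29.313 kg/s

ṁ_c = 29.3 kg/s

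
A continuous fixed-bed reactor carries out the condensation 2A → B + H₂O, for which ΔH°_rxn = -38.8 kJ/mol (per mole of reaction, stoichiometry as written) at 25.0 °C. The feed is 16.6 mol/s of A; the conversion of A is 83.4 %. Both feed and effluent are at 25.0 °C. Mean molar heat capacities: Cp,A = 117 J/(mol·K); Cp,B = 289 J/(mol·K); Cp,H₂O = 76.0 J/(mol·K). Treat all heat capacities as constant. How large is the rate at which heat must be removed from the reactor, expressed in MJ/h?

Extent of reaction ξ = 0.834 × 16.6 / 2 = 6.9222 mol/s
Reaction term: ξ·ΔH°_rxn = 6.9222 × -38.8 = -268.58 kJ/s
Q = ΔH = -268.58 kJ/s = -268.58 kW
Heat removed = 966.89 MJ/h

Q_out = 967 MJ/h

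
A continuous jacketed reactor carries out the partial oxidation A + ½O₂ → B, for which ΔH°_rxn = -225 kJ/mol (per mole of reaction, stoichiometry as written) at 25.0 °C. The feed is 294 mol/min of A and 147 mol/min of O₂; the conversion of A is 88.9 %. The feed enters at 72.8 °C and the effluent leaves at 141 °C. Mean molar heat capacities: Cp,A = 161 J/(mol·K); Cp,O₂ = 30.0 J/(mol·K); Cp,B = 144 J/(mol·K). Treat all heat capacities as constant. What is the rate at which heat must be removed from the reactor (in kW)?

Q_out = 937 kW

Extent of reaction ξ = 0.889 × 294 = 261.37 mol/min
Reaction term: ξ·ΔH°_rxn = 261.37 × -225 = -58807 kJ/min
Sensible, feed 72.8→25 °C: -2473.4 kJ/min
Outlet flows (mol/min): A 32.634, O₂ 16.317, B 261.37
Sensible, products 25→141 °C: 5032.1 kJ/min
Q = ΔH = -56249 kJ/min = -937.48 kW
Heat removed = 937.48 kW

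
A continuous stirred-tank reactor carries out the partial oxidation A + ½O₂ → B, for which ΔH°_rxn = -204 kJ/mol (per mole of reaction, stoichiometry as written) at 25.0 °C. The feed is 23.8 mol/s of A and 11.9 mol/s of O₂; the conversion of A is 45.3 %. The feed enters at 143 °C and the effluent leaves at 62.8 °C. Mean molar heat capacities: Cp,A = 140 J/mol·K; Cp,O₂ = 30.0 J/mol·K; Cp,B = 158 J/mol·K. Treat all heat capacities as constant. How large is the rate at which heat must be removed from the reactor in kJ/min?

Extent of reaction ξ = 0.453 × 23.8 = 10.781 mol/s
Reaction term: ξ·ΔH°_rxn = 10.781 × -204 = -2199.4 kJ/s
Sensible, feed 143→25 °C: -435.3 kJ/s
Outlet flows (mol/s): A 13.019, O₂ 6.5093, B 10.781
Sensible, products 25→62.8 °C: 140.67 kJ/s
Q = ΔH = -2494 kJ/s = -2494 kW
Heat removed = 149640 kJ/min

Q_out = 150000 kJ/min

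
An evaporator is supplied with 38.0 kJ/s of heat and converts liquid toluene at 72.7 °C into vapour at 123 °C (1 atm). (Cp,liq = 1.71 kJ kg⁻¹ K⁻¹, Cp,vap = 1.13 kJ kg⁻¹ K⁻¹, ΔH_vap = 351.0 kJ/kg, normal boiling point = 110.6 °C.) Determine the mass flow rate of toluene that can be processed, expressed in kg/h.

Δh = 1.71×(110.6−72.7) + 351.0 + 1.13×(123−110.6) = 429.82 kJ/kg
Q = 38.0 kJ/s = 38 kJ/s = 136800 kJ/h
ṁ = Q/Δh = 136800 / 429.82 = 318.27 kg/h

ṁ = 318 kg/h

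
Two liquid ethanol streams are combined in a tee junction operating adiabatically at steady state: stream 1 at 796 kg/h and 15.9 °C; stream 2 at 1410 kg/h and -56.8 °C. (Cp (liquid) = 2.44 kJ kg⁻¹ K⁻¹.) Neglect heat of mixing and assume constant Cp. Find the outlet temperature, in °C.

T_out = -30.6 °C

Energy balance with Q = 0: Σ ṁᵢCp,ᵢ(T_out − Tᵢ) = 0
Σ ṁᵢCp,ᵢTᵢ = 796×2.44×15.9 + 1410×2.44×-56.8 = -164530
Σ ṁᵢCp,ᵢ = 796×2.44 + 1410×2.44 = 5382.6
T_out = -164530 / 5382.6 = -30.567 °C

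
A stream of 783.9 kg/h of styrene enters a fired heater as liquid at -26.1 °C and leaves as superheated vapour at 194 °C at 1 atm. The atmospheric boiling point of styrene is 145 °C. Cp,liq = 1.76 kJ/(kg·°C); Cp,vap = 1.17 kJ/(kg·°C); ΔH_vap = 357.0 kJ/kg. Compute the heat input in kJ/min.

Q = 9350 kJ/min

liquid -26.1→145 °C: 301.14 kJ/kg
vaporisation at 145 °C: 357 kJ/kg
vapour 145→194 °C: 57.33 kJ/kg
Δh = 301.14 + 357 + 57.33 = 715.47 kJ/kg
Q = ṁ·Δh = 783.9 kg/h × 715.47 kJ/kg = 560850 kJ/h
|Q| = 155.79 kW = 9347.6 kJ/min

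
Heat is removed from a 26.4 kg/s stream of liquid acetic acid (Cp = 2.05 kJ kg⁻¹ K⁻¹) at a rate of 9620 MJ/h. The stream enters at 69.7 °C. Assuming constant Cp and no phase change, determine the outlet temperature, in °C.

T_out = 20.3 °C

Q = 9620 MJ/h = 2672.2 kJ/s
ΔT = Q/(ṁ·Cp) = 2672.2/(26.4×2.05) = 49.376 K
T_out = 69.7 − 49.376 = 20.324 °C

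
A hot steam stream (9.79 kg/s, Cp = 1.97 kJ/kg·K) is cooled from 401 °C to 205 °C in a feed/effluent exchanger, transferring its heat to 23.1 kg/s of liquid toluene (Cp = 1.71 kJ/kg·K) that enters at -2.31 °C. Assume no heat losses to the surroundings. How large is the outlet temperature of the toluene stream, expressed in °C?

Heat released by hot stream: Q = 9.79 × 1.97 × (401 − 205) = 3780.1 kJ/s
Energy balance on cold side (adiabatic exchanger): Q = ṁ_c·Cp_c·(T_c,out − T_c,in)
T_c,out = -2.31 + 3780.1/(23.1 × 1.71) = 93.387 °C

T_c,out = 93.4 °C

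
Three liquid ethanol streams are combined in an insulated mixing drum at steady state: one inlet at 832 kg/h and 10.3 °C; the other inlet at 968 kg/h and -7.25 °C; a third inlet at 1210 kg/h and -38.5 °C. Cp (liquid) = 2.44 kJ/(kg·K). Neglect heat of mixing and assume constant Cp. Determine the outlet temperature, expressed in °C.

T_out = -15.0 °C

Energy balance with Q = 0: Σ ṁᵢCp,ᵢ(T_out − Tᵢ) = 0
T_out = Σ ṁᵢCp,ᵢTᵢ / Σ ṁᵢCp,ᵢ
      = -109880 / 7344.4 = -14.961 °C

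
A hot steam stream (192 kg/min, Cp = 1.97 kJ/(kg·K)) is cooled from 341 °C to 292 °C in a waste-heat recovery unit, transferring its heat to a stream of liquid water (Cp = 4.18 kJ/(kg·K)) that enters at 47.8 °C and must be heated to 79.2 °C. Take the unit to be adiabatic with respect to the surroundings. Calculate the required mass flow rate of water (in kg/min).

Heat released by hot stream: Q = 192 × 1.97 × (341 − 292) = 18534 kJ/min
Energy balance on cold side (adiabatic exchanger): Q = ṁ_c·Cp_c·(T_c,out − T_c,in)
ṁ_c = 18534 / [4.18 × (79.2 − 47.8)] = 141.21 kg/min

ṁ_c = 141 kg/min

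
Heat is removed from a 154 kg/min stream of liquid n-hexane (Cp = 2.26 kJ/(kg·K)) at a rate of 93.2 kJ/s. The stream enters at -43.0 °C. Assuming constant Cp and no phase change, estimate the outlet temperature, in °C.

Q = 93.2 kJ/s = 5592 kJ/min
ΔT = Q/(ṁ·Cp) = 5592/(154×2.26) = 16.067 K
T_out = -43.0 − 16.067 = -59.067 °C

T_out = -59.1 °C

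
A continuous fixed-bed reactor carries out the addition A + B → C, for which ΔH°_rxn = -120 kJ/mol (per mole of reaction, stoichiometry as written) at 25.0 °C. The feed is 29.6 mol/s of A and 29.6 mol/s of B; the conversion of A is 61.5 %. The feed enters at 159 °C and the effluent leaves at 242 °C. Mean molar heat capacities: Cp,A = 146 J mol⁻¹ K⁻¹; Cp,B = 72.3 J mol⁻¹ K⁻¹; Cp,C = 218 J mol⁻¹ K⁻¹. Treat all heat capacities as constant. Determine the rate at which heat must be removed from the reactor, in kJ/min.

Extent of reaction ξ = 0.615 × 29.6 = 18.204 mol/s
Reaction term: ξ·ΔH°_rxn = 18.204 × -120 = -2184.5 kJ/s
Sensible, feed 159→25 °C: -865.87 kJ/s
Outlet flows (mol/s): A 11.396, B 11.396, C 18.204
Sensible, products 25→242 °C: 1401 kJ/s
Q = ΔH = -1649.3 kJ/s = -1649.3 kW
Heat removed = 98961 kJ/min

Q_out = 99000 kJ/min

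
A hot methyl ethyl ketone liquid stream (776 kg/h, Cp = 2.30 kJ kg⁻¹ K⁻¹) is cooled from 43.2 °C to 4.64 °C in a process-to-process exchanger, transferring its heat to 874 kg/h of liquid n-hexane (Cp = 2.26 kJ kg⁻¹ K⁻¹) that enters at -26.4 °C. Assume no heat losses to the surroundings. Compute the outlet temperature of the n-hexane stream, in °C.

T_c,out = 8.44 °C

Heat released by hot stream: Q = 776 × 2.30 × (43.2 − 4.64) = 68822 kJ/h
Energy balance on cold side (adiabatic exchanger): Q = ṁ_c·Cp_c·(T_c,out − T_c,in)
T_c,out = -26.4 + 68822/(874 × 2.26) = 8.4423 °C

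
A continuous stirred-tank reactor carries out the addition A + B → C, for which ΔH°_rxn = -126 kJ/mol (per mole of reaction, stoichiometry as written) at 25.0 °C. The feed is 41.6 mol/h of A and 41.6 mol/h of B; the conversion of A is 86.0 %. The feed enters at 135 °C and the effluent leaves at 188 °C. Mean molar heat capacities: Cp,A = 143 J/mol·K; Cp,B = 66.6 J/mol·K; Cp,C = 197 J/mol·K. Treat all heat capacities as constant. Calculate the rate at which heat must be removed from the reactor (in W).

Q_out = 1140 W

Extent of reaction ξ = 0.860 × 41.6 = 35.776 mol/h
Reaction term: ξ·ΔH°_rxn = 35.776 × -126 = -4507.8 kJ/h
Sensible, feed 135→25 °C: -959.13 kJ/h
Outlet flows (mol/h): A 5.824, B 5.824, C 35.776
Sensible, products 25→188 °C: 1347.8 kJ/h
Q = ΔH = -4119.1 kJ/h = -1.1442 kW
Heat removed = 1144.2 W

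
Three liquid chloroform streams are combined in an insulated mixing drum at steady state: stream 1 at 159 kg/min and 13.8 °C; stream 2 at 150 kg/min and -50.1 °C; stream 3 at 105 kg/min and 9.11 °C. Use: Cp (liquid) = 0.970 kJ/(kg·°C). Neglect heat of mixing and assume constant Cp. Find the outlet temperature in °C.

T_out = -10.5 °C

No heat crosses the boundary, so H_out = H_in.
T_out = Σ ṁᵢCp,ᵢTᵢ / Σ ṁᵢCp,ᵢ
      = -4233.3 / 401.58 = -10.542 °C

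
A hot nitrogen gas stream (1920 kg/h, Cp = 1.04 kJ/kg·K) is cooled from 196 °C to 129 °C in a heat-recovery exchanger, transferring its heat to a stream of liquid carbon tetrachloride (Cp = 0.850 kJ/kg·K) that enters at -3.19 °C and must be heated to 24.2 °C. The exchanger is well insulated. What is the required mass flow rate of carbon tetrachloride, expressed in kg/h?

ṁ_c = 5750 kg/h

Heat released by hot stream: Q = 1920 × 1.04 × (196 − 129) = 133790 kJ/h
Energy balance on cold side (adiabatic exchanger): Q = ṁ_c·Cp_c·(T_c,out − T_c,in)
ṁ_c = 133790 / [0.850 × (24.2 − -3.19)] = 5746.4 kg/h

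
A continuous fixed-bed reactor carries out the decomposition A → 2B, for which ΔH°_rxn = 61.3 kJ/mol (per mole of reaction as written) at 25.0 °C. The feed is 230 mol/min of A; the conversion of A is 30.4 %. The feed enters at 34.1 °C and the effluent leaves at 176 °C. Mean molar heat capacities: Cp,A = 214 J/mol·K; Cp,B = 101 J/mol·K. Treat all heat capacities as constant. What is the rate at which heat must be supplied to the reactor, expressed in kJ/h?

Q_in = 669000 kJ/h

Extent of reaction ξ = 0.304 × 230 = 69.92 mol/min
Reaction term: ξ·ΔH°_rxn = 69.92 × 61.3 = 4286.1 kJ/min
Sensible, feed 34.1→25 °C: -447.9 kJ/min
Outlet flows (mol/min): A 160.08, B 139.84
Sensible, products 25→176 °C: 7305.5 kJ/min
Q = ΔH = 11144 kJ/min = 185.73 kW
Heat supplied = 668620 kJ/h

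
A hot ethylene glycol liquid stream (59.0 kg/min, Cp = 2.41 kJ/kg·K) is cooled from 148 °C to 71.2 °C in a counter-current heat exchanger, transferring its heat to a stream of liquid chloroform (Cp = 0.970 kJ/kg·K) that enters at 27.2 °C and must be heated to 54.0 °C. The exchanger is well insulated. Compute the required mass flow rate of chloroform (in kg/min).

Heat released by hot stream: Q = 59.0 × 2.41 × (148 − 71.2) = 10920 kJ/min
Energy balance on cold side (adiabatic exchanger): Q = ṁ_c·Cp_c·(T_c,out − T_c,in)
ṁ_c = 10920 / [0.970 × (54.0 − 27.2)] = 420.07 kg/min

ṁ_c = 420 kg/min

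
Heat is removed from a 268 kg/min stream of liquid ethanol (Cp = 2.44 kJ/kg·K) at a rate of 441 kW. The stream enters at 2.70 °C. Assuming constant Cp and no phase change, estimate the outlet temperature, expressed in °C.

T_out = -37.8 °C

Q = 441 kW = 26460 kJ/min
ΔT = Q/(ṁ·Cp) = 26460/(268×2.44) = 40.464 K
T_out = 2.70 − 40.464 = -37.764 °C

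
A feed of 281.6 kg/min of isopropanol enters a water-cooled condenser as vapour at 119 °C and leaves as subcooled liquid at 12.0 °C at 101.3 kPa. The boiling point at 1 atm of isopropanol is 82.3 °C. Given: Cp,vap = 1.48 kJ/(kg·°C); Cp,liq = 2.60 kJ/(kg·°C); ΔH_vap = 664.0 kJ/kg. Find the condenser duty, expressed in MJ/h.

vapour 119→82.3 °C: -54.316 kJ/kg
condensation at 82.3 °C: -664 kJ/kg
liquid 82.3→12.0 °C: -182.78 kJ/kg
Δh = -54.316 + -664 + -182.78 = -901.1 kJ/kg
Q = ṁ·Δh = 281.6 kg/min × -901.1 kJ/kg = -253750 kJ/min
|Q| = 4229.1 kW = 15225 MJ/h

Q_c = 15200 MJ/h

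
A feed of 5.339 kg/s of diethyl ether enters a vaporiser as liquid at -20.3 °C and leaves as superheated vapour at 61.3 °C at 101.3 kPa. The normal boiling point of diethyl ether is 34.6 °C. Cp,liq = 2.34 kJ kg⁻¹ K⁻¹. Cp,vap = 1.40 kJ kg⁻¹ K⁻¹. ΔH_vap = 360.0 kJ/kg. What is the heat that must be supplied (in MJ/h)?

Q = 10100 MJ/h

liquid -20.3→34.6 °C: 128.47 kJ/kg
vaporisation at 34.6 °C: 360 kJ/kg
vapour 34.6→61.3 °C: 37.38 kJ/kg
Δh = 128.47 + 360 + 37.38 = 525.85 kJ/kg
Q = ṁ·Δh = 5.339 kg/s × 525.85 kJ/kg = 2807.5 kJ/s
|Q| = 2807.5 kW = 10107 MJ/h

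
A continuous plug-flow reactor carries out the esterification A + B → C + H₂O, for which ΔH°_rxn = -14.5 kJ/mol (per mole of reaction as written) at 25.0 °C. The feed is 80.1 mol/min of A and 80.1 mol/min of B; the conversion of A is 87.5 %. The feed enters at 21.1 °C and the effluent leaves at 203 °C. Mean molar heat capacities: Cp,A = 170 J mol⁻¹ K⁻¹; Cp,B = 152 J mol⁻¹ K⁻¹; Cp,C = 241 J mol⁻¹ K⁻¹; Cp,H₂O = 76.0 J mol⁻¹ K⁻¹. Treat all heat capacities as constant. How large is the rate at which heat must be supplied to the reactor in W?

Extent of reaction ξ = 0.875 × 80.1 = 70.087 mol/min
Reaction term: ξ·ΔH°_rxn = 70.087 × -14.5 = -1016.3 kJ/min
Sensible, feed 21.1→25 °C: 100.59 kJ/min
Outlet flows (mol/min): A 10.013, B 10.013, C 70.087, H₂O 70.087
Sensible, products 25→203 °C: 4528.6 kJ/min
Q = ΔH = 3613 kJ/min = 60.216 kW
Heat supplied = 60216 W

Q_in = 60200 W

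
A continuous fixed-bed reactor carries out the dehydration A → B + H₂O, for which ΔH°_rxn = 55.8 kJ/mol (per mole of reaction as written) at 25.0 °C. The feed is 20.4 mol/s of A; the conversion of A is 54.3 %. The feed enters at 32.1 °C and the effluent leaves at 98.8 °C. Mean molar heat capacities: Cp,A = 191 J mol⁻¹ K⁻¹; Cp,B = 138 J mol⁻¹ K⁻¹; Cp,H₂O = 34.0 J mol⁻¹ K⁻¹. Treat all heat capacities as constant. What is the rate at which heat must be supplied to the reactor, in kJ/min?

Extent of reaction ξ = 0.543 × 20.4 = 11.077 mol/s
Reaction term: ξ·ΔH°_rxn = 11.077 × 55.8 = 618.11 kJ/s
Sensible, feed 32.1→25 °C: -27.664 kJ/s
Outlet flows (mol/s): A 9.3228, B 11.077, H₂O 11.077
Sensible, products 25→98.8 °C: 272.02 kJ/s
Q = ΔH = 862.47 kJ/s = 862.47 kW
Heat supplied = 51748 kJ/min

Q_in = 51700 kJ/min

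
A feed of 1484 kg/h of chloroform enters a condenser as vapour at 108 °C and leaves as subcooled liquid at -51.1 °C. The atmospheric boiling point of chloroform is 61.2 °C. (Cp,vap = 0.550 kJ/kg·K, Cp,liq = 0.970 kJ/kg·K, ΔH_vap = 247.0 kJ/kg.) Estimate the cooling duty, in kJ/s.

Q_c = 157 kJ/s

vapour 108→61.2 °C: -25.74 kJ/kg
condensation at 61.2 °C: -247 kJ/kg
liquid 61.2→-51.1 °C: -108.93 kJ/kg
Δh = -25.74 + -247 + -108.93 = -381.67 kJ/kg
Q = ṁ·Δh = 1484 kg/h × -381.67 kJ/kg = -566400 kJ/h
|Q| = 157.33 kW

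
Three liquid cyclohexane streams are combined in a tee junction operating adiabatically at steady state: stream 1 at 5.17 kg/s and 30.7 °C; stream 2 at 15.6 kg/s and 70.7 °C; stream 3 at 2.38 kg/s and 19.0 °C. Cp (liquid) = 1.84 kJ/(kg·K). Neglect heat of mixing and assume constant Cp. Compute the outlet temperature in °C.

Energy balance with Q = 0: Σ ṁᵢCp,ᵢ(T_out − Tᵢ) = 0
Σ ṁᵢCp,ᵢTᵢ = 5.17×1.84×30.7 + 15.6×1.84×70.7 + 2.38×1.84×19.0 = 2404.6
Σ ṁᵢCp,ᵢ = 5.17×1.84 + 15.6×1.84 + 2.38×1.84 = 42.596
T_out = 2404.6 / 42.596 = 56.452 °C

T_out = 56.5 °C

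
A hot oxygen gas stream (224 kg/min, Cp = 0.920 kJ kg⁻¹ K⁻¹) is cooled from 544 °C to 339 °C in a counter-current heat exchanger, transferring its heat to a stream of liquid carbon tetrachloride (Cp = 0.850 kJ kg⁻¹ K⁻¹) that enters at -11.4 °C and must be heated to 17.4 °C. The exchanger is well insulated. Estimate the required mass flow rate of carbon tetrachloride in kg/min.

Heat released by hot stream: Q = 224 × 0.920 × (544 − 339) = 42246 kJ/min
Energy balance on cold side (adiabatic exchanger): Q = ṁ_c·Cp_c·(T_c,out − T_c,in)
ṁ_c = 42246 / [0.850 × (17.4 − -11.4)] = 1725.8 kg/min

ṁ_c = 1730 kg/min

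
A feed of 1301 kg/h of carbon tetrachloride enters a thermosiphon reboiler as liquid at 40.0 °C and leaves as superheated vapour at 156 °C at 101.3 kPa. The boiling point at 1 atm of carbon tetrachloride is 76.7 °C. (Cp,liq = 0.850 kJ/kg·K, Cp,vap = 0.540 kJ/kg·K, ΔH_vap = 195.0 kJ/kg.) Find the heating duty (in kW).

liquid 40.0→76.7 °C: 31.195 kJ/kg
vaporisation at 76.7 °C: 195 kJ/kg
vapour 76.7→156 °C: 42.822 kJ/kg
Δh = 31.195 + 195 + 42.822 = 269.02 kJ/kg
Q = ṁ·Δh = 1301 kg/h × 269.02 kJ/kg = 349990 kJ/h
|Q| = 97.22 kW

Q = 97.2 kW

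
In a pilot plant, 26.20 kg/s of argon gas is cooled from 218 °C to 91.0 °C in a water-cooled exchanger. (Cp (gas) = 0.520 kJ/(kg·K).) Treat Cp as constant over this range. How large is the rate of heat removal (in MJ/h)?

Q = ṁ·Cp·ΔT = 26.20 × 0.520 × (91.0 − 218) = -1730.2 kJ/s
Cooling duty = 6228.9 MJ/h

Q_c = 6230 MJ/h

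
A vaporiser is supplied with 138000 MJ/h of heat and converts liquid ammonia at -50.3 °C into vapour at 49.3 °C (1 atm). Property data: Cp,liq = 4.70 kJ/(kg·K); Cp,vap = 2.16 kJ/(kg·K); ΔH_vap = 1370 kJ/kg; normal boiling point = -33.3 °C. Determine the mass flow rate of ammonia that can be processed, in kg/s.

ṁ = 23.5 kg/s

Δh = 4.70×(-33.3−-50.3) + 1370 + 2.16×(49.3−-33.3) = 1628.3 kJ/kg
Q = 138000 MJ/h = 38333 kJ/s = 38333 kJ/s
ṁ = Q/Δh = 38333 / 1628.3 = 23.542 kg/s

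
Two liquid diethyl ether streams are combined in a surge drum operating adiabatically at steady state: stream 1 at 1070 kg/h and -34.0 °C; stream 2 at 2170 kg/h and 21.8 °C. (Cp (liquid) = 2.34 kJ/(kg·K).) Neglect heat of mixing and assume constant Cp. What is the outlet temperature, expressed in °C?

Adiabatic, steady state ⇒ Σ ṁᵢCp,ᵢ(T_out − Tᵢ) = 0
Σ ṁᵢCp,ᵢTᵢ = 1070×2.34×-34.0 + 2170×2.34×21.8 = 25567
Σ ṁᵢCp,ᵢ = 1070×2.34 + 2170×2.34 = 7581.6
T_out = 25567 / 7581.6 = 3.3722 °C

T_out = 3.37 °C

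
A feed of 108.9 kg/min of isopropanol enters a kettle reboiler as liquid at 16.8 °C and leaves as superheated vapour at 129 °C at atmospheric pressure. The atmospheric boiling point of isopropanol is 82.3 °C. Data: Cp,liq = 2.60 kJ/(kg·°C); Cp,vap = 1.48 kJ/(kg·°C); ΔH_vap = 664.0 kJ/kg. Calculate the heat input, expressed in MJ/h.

liquid 16.8→82.3 °C: 170.3 kJ/kg
vaporisation at 82.3 °C: 664 kJ/kg
vapour 82.3→129 °C: 69.116 kJ/kg
Δh = 170.3 + 664 + 69.116 = 903.42 kJ/kg
Q = ṁ·Δh = 108.9 kg/min × 903.42 kJ/kg = 98382 kJ/min
|Q| = 1639.7 kW = 5902.9 MJ/h

Q = 5900 MJ/h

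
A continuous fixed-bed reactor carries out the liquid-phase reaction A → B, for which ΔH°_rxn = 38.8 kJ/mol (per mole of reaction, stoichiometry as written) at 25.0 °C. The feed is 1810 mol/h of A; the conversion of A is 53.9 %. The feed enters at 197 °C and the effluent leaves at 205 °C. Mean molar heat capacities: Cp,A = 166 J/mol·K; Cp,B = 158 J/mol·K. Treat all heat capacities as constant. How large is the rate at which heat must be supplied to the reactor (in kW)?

Q_in = 10.8 kW

Extent of reaction ξ = 0.539 × 1810 = 975.59 mol/h
Reaction term: ξ·ΔH°_rxn = 975.59 × 38.8 = 37853 kJ/h
Sensible, feed 197→25 °C: -51679 kJ/h
Outlet flows (mol/h): A 834.41, B 975.59
Sensible, products 25→205 °C: 52678 kJ/h
Q = ΔH = 38852 kJ/h = 10.792 kW
Heat supplied = 10.792 kW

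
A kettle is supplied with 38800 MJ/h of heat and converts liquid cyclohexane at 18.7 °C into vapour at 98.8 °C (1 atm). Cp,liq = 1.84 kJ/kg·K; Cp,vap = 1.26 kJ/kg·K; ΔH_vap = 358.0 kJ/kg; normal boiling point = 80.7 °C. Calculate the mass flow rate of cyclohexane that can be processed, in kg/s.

ṁ = 21.8 kg/s

Δh = 1.84×(80.7−18.7) + 358.0 + 1.26×(98.8−80.7) = 494.89 kJ/kg
Q = 38800 MJ/h = 10778 kJ/s = 10778 kJ/s
ṁ = Q/Δh = 10778 / 494.89 = 21.778 kg/s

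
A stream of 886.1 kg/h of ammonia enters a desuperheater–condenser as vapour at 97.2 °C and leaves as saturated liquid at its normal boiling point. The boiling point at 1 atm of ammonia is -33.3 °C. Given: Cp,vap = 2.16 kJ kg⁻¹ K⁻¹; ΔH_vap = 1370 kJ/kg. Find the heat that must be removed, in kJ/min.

vapour 97.2→-33.3 °C: -281.88 kJ/kg
condensation at -33.3 °C: -1370 kJ/kg
Δh = -281.88 + -1370 = -1651.9 kJ/kg
Q = ṁ·Δh = 886.1 kg/h × -1651.9 kJ/kg = -1.4637e+06 kJ/h
|Q| = 406.59 kW = 24396 kJ/min

Q_c = 24400 kJ/min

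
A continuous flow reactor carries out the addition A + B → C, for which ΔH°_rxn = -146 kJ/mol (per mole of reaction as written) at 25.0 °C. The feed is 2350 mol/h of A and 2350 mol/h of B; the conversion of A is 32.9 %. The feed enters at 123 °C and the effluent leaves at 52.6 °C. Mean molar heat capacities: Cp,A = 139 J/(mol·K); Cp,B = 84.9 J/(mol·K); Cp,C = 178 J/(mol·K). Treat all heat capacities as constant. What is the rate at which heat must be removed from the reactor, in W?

Extent of reaction ξ = 0.329 × 2350 = 773.15 mol/h
Reaction term: ξ·ΔH°_rxn = 773.15 × -146 = -112880 kJ/h
Sensible, feed 123→25 °C: -51564 kJ/h
Outlet flows (mol/h): A 1576.8, B 1576.8, C 773.15
Sensible, products 25→52.6 °C: 13543 kJ/h
Q = ΔH = -150900 kJ/h = -41.917 kW
Heat removed = 41917 W

Q_out = 41900 W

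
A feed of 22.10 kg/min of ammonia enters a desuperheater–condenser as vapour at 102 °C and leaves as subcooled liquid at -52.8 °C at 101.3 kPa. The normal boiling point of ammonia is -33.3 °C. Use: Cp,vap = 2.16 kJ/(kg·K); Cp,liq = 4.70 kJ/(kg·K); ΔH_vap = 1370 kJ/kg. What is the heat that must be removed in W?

vapour 102→-33.3 °C: -292.25 kJ/kg
condensation at -33.3 °C: -1370 kJ/kg
liquid -33.3→-52.8 °C: -91.65 kJ/kg
Δh = -292.25 + -1370 + -91.65 = -1753.9 kJ/kg
Q = ṁ·Δh = 22.10 kg/min × -1753.9 kJ/kg = -38761 kJ/min
|Q| = 646.02 kW = 646020 W

Q_c = 646000 W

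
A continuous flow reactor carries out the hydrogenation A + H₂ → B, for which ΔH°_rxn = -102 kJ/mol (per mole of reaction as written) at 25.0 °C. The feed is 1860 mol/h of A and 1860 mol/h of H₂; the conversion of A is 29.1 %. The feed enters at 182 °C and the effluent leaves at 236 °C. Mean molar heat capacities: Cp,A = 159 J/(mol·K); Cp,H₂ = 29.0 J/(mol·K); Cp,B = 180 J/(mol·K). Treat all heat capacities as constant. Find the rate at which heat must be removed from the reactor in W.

Extent of reaction ξ = 0.291 × 1860 = 541.26 mol/h
Reaction term: ξ·ΔH°_rxn = 541.26 × -102 = -55209 kJ/h
Sensible, feed 182→25 °C: -54900 kJ/h
Outlet flows (mol/h): A 1318.7, H₂ 1318.7, B 541.26
Sensible, products 25→236 °C: 72869 kJ/h
Q = ΔH = -37239 kJ/h = -10.344 kW
Heat removed = 10344 W

Q_out = 10300 W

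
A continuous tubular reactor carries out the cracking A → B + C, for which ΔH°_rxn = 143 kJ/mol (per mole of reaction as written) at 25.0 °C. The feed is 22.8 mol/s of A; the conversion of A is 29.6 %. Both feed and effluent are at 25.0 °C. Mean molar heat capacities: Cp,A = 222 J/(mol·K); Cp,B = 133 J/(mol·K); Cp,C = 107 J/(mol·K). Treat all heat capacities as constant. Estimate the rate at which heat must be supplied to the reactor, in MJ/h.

Extent of reaction ξ = 0.296 × 22.8 = 6.7488 mol/s
Reaction term: ξ·ΔH°_rxn = 6.7488 × 143 = 965.08 kJ/s
Q = ΔH = 965.08 kJ/s = 965.08 kW
Heat supplied = 3474.3 MJ/h

Q_in = 3470 MJ/h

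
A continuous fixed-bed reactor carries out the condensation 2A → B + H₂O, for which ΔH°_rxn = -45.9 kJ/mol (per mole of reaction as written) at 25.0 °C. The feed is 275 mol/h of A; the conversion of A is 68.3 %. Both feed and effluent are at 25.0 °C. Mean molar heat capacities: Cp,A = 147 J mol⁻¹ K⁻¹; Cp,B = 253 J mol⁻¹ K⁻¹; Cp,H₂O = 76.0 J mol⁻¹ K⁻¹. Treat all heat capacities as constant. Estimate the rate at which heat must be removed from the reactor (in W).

Extent of reaction ξ = 0.683 × 275 / 2 = 93.913 mol/h
Reaction term: ξ·ΔH°_rxn = 93.913 × -45.9 = -4310.6 kJ/h
Q = ΔH = -4310.6 kJ/h = -1.1974 kW
Heat removed = 1197.4 W

Q_out = 1200 W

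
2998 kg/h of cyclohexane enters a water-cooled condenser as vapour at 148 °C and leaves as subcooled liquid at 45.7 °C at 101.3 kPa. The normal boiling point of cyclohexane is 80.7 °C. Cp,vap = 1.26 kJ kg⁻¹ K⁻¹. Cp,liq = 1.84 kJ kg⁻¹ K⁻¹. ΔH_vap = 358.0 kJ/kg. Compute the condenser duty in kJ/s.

Q_c = 422 kJ/s

vapour 148→80.7 °C: -84.798 kJ/kg
condensation at 80.7 °C: -358 kJ/kg
liquid 80.7→45.7 °C: -64.4 kJ/kg
Δh = -84.798 + -358 + -64.4 = -507.2 kJ/kg
Q = ṁ·Δh = 2998 kg/h × -507.2 kJ/kg = -1.5206e+06 kJ/h
|Q| = 422.38 kW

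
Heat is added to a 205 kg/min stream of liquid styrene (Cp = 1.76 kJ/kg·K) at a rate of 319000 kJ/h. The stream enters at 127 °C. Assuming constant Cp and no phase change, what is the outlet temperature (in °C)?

Q = 319000 kJ/h = 5316.7 kJ/min
ΔT = Q/(ṁ·Cp) = 5316.7/(205×1.76) = 14.736 K
T_out = 127 + 14.736 = 141.74 °C

T_out = 142 °C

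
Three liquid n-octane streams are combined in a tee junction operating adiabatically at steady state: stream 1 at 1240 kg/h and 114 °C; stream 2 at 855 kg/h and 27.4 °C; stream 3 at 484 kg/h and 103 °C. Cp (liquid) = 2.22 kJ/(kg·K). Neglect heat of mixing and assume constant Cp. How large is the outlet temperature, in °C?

T_out = 83.2 °C

No heat crosses the boundary, so H_out = H_in.
Σ ṁᵢCp,ᵢTᵢ = 1240×2.22×114 + 855×2.22×27.4 + 484×2.22×103 = 476500
Σ ṁᵢCp,ᵢ = 1240×2.22 + 855×2.22 + 484×2.22 = 5725.4
T_out = 476500 / 5725.4 = 83.226 °C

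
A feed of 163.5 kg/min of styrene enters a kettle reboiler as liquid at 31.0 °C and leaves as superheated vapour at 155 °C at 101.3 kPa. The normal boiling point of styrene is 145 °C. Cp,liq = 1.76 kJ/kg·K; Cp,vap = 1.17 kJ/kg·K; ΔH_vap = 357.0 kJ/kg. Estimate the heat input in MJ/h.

Q = 5590 MJ/h

liquid 31.0→145 °C: 200.64 kJ/kg
vaporisation at 145 °C: 357 kJ/kg
vapour 145→155 °C: 11.7 kJ/kg
Δh = 200.64 + 357 + 11.7 = 569.34 kJ/kg
Q = ṁ·Δh = 163.5 kg/min × 569.34 kJ/kg = 93087 kJ/min
|Q| = 1551.5 kW = 5585.2 MJ/h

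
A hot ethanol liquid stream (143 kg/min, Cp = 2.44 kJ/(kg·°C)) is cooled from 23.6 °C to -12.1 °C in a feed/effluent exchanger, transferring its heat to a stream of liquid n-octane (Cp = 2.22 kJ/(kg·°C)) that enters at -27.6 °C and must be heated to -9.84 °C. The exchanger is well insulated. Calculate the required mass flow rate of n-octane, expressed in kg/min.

ṁ_c = 316 kg/min

Heat released by hot stream: Q = 143 × 2.44 × (23.6 − -12.1) = 12456 kJ/min
Energy balance on cold side (adiabatic exchanger): Q = ṁ_c·Cp_c·(T_c,out − T_c,in)
ṁ_c = 12456 / [2.22 × (-9.84 − -27.6)] = 315.94 kg/min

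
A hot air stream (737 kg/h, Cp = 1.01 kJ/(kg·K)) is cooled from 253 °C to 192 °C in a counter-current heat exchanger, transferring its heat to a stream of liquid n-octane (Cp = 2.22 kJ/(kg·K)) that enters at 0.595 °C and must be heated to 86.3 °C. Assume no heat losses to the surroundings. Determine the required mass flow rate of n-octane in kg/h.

Heat released by hot stream: Q = 737 × 1.01 × (253 − 192) = 45407 kJ/h
Energy balance on cold side (adiabatic exchanger): Q = ṁ_c·Cp_c·(T_c,out − T_c,in)
ṁ_c = 45407 / [2.22 × (86.3 − 0.595)] = 238.65 kg/h

ṁ_c = 239 kg/h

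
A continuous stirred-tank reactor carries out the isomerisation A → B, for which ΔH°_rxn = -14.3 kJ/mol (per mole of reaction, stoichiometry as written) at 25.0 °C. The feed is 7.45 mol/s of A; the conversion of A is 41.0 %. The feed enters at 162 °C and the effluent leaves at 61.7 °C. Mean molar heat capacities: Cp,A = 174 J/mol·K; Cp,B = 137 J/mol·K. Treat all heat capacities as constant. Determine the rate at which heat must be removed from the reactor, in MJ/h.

Extent of reaction ξ = 0.410 × 7.45 = 3.0545 mol/s
Reaction term: ξ·ΔH°_rxn = 3.0545 × -14.3 = -43.679 kJ/s
Sensible, feed 162→25 °C: -177.59 kJ/s
Outlet flows (mol/s): A 4.3955, B 3.0545
Sensible, products 25→61.7 °C: 43.427 kJ/s
Q = ΔH = -177.85 kJ/s = -177.85 kW
Heat removed = 640.25 MJ/h

Q_out = 640 MJ/h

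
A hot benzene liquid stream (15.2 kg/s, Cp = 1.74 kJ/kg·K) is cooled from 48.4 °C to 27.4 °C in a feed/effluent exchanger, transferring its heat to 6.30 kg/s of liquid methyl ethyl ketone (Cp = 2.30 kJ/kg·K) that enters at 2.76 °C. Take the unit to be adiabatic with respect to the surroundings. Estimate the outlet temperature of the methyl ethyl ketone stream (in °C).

Heat released by hot stream: Q = 15.2 × 1.74 × (48.4 − 27.4) = 555.41 kJ/s
Energy balance on cold side (adiabatic exchanger): Q = ṁ_c·Cp_c·(T_c,out − T_c,in)
T_c,out = 2.76 + 555.41/(6.30 × 2.30) = 41.09 °C

T_c,out = 41.1 °C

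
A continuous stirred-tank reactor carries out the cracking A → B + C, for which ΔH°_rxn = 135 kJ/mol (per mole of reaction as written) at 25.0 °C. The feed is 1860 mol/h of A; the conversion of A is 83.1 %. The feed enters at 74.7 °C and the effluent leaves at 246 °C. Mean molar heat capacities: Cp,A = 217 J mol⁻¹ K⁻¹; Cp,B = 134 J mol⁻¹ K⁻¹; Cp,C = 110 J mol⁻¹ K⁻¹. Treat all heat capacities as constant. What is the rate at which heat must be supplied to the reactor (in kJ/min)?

Extent of reaction ξ = 0.831 × 1860 = 1545.7 mol/h
Reaction term: ξ·ΔH°_rxn = 1545.7 × 135 = 208660 kJ/h
Sensible, feed 74.7→25 °C: -20060 kJ/h
Outlet flows (mol/h): A 314.34, B 1545.7, C 1545.7
Sensible, products 25→246 °C: 98423 kJ/h
Q = ΔH = 287030 kJ/h = 79.73 kW
Heat supplied = 4783.8 kJ/min

Q_in = 4780 kJ/min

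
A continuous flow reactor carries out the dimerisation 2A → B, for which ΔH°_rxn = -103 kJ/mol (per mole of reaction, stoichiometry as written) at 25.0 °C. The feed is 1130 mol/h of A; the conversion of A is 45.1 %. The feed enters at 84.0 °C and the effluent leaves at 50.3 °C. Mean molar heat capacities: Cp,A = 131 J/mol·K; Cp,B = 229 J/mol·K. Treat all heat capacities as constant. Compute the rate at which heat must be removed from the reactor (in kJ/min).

Q_out = 524 kJ/min

Extent of reaction ξ = 0.451 × 1130 / 2 = 254.81 mol/h
Reaction term: ξ·ΔH°_rxn = 254.81 × -103 = -26246 kJ/h
Sensible, feed 84.0→25 °C: -8733.8 kJ/h
Outlet flows (mol/h): A 620.37, B 254.81
Sensible, products 25→50.3 °C: 3532.4 kJ/h
Q = ΔH = -31447 kJ/h = -8.7354 kW
Heat removed = 524.12 kJ/min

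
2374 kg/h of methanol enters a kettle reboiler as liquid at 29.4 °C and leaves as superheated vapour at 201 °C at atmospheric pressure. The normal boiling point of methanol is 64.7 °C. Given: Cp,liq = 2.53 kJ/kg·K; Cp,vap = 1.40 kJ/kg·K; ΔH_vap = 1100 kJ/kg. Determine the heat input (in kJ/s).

Q = 910 kJ/s

liquid 29.4→64.7 °C: 89.309 kJ/kg
vaporisation at 64.7 °C: 1100 kJ/kg
vapour 64.7→201 °C: 190.82 kJ/kg
Δh = 89.309 + 1100 + 190.82 = 1380.1 kJ/kg
Q = ṁ·Δh = 2374 kg/h × 1380.1 kJ/kg = 3.2764e+06 kJ/h
|Q| = 910.12 kW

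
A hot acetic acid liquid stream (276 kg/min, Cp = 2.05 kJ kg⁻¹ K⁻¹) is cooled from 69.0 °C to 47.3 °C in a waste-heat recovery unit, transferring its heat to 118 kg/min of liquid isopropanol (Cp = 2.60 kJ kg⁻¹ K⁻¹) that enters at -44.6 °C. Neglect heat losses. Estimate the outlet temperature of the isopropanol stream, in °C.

T_c,out = -4.58 °C

Heat released by hot stream: Q = 276 × 2.05 × (69.0 − 47.3) = 12278 kJ/min
Energy balance on cold side (adiabatic exchanger): Q = ṁ_c·Cp_c·(T_c,out − T_c,in)
T_c,out = -44.6 + 12278/(118 × 2.60) = -4.5809 °C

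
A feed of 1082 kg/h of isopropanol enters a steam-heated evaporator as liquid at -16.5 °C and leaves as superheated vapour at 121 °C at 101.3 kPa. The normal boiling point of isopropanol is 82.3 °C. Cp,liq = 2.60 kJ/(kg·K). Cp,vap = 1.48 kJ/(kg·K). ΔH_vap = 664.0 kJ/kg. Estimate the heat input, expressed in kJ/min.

liquid -16.5→82.3 °C: 256.88 kJ/kg
vaporisation at 82.3 °C: 664 kJ/kg
vapour 82.3→121 °C: 57.276 kJ/kg
Δh = 256.88 + 664 + 57.276 = 978.16 kJ/kg
Q = ṁ·Δh = 1082 kg/h × 978.16 kJ/kg = 1.0584e+06 kJ/h
|Q| = 293.99 kW = 17639 kJ/min

Q = 17600 kJ/min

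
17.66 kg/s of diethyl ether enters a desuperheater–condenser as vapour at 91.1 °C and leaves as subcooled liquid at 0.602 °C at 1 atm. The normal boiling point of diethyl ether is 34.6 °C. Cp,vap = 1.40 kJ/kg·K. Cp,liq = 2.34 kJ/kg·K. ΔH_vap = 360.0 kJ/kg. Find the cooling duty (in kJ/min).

vapour 91.1→34.6 °C: -79.1 kJ/kg
condensation at 34.6 °C: -360 kJ/kg
liquid 34.6→0.602 °C: -79.555 kJ/kg
Δh = -79.1 + -360 + -79.555 = -518.66 kJ/kg
Q = ṁ·Δh = 17.66 kg/s × -518.66 kJ/kg = -9159.5 kJ/s
|Q| = 9159.5 kW = 549570 kJ/min

Q_c = 550000 kJ/min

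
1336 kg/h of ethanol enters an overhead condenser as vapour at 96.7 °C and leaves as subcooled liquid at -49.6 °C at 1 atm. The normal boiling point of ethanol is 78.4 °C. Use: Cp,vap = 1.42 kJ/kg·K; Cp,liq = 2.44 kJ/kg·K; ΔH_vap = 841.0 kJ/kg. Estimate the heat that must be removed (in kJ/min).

Q_c = 26300 kJ/min

vapour 96.7→78.4 °C: -25.986 kJ/kg
condensation at 78.4 °C: -841 kJ/kg
liquid 78.4→-49.6 °C: -312.32 kJ/kg
Δh = -25.986 + -841 + -312.32 = -1179.3 kJ/kg
Q = ṁ·Δh = 1336 kg/h × -1179.3 kJ/kg = -1.5756e+06 kJ/h
|Q| = 437.65 kW = 26259 kJ/min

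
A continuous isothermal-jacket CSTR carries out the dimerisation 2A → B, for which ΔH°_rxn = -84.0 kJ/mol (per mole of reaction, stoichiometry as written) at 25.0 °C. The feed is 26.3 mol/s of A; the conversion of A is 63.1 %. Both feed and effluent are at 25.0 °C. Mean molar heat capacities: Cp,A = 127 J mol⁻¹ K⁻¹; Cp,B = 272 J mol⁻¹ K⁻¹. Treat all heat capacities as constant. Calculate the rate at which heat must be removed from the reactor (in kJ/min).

Q_out = 41800 kJ/min

Extent of reaction ξ = 0.631 × 26.3 / 2 = 8.2977 mol/s
Reaction term: ξ·ΔH°_rxn = 8.2977 × -84.0 = -697 kJ/s
Q = ΔH = -697 kJ/s = -697 kW
Heat removed = 41820 kJ/min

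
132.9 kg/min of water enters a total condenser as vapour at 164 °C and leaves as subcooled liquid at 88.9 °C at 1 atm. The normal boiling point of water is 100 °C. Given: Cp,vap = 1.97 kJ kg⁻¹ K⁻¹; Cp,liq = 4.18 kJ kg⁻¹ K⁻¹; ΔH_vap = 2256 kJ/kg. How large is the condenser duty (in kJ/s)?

Q_c = 5380 kJ/s

vapour 164→100 °C: -126.08 kJ/kg
condensation at 100 °C: -2256 kJ/kg
liquid 100→88.9 °C: -46.398 kJ/kg
Δh = -126.08 + -2256 + -46.398 = -2428.5 kJ/kg
Q = ṁ·Δh = 132.9 kg/min × -2428.5 kJ/kg = -322740 kJ/min
|Q| = 5379.1 kW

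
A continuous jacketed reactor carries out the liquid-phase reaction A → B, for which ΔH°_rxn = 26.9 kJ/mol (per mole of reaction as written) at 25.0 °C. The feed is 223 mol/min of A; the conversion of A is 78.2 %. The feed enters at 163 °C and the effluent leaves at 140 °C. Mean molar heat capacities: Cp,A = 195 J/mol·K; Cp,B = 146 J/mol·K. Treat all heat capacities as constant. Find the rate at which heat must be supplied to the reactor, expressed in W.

Q_in = 45100 W

Extent of reaction ξ = 0.782 × 223 = 174.39 mol/min
Reaction term: ξ·ΔH°_rxn = 174.39 × 26.9 = 4691 kJ/min
Sensible, feed 163→25 °C: -6000.9 kJ/min
Outlet flows (mol/min): A 48.614, B 174.39
Sensible, products 25→140 °C: 4018.1 kJ/min
Q = ΔH = 2708.2 kJ/min = 45.136 kW
Heat supplied = 45136 W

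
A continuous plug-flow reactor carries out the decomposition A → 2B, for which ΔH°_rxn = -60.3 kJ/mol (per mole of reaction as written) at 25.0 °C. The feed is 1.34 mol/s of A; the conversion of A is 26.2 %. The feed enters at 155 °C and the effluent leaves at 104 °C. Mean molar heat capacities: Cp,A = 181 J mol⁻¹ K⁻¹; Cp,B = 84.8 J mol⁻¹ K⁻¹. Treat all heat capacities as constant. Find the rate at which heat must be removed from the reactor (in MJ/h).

Extent of reaction ξ = 0.262 × 1.34 = 0.35108 mol/s
Reaction term: ξ·ΔH°_rxn = 0.35108 × -60.3 = -21.17 kJ/s
Sensible, feed 155→25 °C: -31.53 kJ/s
Outlet flows (mol/s): A 0.98892, B 0.70216
Sensible, products 25→104 °C: 18.844 kJ/s
Q = ΔH = -33.856 kJ/s = -33.856 kW
Heat removed = 121.88 MJ/h

Q_out = 122 MJ/h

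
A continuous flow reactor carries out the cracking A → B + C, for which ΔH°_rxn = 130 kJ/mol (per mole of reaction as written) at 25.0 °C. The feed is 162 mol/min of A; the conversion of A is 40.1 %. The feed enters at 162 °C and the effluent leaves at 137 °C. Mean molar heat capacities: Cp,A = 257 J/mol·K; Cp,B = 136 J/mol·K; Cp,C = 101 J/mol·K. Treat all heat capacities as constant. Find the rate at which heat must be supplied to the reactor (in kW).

Extent of reaction ξ = 0.401 × 162 = 64.962 mol/min
Reaction term: ξ·ΔH°_rxn = 64.962 × 130 = 8445.1 kJ/min
Sensible, feed 162→25 °C: -5703.9 kJ/min
Outlet flows (mol/min): A 97.038, B 64.962, C 64.962
Sensible, products 25→137 °C: 4517.5 kJ/min
Q = ΔH = 7258.7 kJ/min = 120.98 kW
Heat supplied = 120.98 kW

Q_in = 121 kW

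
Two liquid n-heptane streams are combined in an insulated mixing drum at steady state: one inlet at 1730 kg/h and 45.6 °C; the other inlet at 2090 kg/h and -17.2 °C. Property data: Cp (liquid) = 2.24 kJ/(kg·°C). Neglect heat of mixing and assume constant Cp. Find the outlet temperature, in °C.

Energy balance with Q = 0: Σ ṁᵢCp,ᵢ(T_out − Tᵢ) = 0
T_out = Σ ṁᵢCp,ᵢTᵢ / Σ ṁᵢCp,ᵢ
      = 96186 / 8556.8 = 11.241 °C

T_out = 11.2 °C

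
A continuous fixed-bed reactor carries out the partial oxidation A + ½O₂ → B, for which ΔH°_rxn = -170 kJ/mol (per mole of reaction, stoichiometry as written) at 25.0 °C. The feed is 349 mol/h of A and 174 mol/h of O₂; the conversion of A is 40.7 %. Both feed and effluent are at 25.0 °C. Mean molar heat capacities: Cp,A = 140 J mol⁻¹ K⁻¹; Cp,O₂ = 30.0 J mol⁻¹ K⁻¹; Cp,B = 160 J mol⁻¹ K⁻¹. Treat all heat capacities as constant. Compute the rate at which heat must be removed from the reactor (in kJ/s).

Q_out = 6.71 kJ/s

Extent of reaction ξ = 0.407 × 349 = 142.04 mol/h
Reaction term: ξ·ΔH°_rxn = 142.04 × -170 = -24147 kJ/h
Q = ΔH = -24147 kJ/h = -6.7076 kW
Heat removed = 6.7076 kJ/s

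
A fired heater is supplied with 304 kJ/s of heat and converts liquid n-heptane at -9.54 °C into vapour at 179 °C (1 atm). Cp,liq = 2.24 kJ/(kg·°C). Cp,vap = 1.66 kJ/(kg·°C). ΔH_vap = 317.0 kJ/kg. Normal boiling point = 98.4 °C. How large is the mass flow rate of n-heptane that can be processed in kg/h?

Δh = 2.24×(98.4−-9.54) + 317.0 + 1.66×(179−98.4) = 692.58 kJ/kg
Q = 304 kJ/s = 304 kJ/s = 1.0944e+06 kJ/h
ṁ = Q/Δh = 1.0944e+06 / 692.58 = 1580.2 kg/h

ṁ = 1580 kg/h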